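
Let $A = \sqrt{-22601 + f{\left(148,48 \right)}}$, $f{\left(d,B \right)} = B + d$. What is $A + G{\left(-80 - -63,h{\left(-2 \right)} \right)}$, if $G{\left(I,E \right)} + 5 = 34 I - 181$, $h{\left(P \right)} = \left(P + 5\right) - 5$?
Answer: $-764 + i \sqrt{22405} \approx -764.0 + 149.68 i$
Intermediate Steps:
$h{\left(P \right)} = P$ ($h{\left(P \right)} = \left(5 + P\right) - 5 = P$)
$G{\left(I,E \right)} = -186 + 34 I$ ($G{\left(I,E \right)} = -5 + \left(34 I - 181\right) = -5 + \left(-181 + 34 I\right) = -186 + 34 I$)
$A = i \sqrt{22405}$ ($A = \sqrt{-22601 + \left(48 + 148\right)} = \sqrt{-22601 + 196} = \sqrt{-22405} = i \sqrt{22405} \approx 149.68 i$)
$A + G{\left(-80 - -63,h{\left(-2 \right)} \right)} = i \sqrt{22405} + \left(-186 + 34 \left(-80 - -63\right)\right) = i \sqrt{22405} + \left(-186 + 34 \left(-80 + 63\right)\right) = i \sqrt{22405} + \left(-186 + 34 \left(-17\right)\right) = i \sqrt{22405} - 764 = -764 + i \sqrt{22405}$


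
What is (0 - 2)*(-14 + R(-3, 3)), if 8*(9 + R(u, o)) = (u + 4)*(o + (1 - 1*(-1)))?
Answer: 179/4 ≈ 44.750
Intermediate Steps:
R(u, o) = -9 + (2 + o)*(4 + u)/8 (R(u, o) = -9 + ((u + 4)*(o + (1 - 1*(-1))))/8 = -9 + ((4 + u)*(o + (1 + 1)))/8 = -9 + ((4 + u)*(o + 2))/8 = -9 + ((4 + u)*(2 + o))/8 = -9 + ((2 + o)*(4 + u))/8 = -9 + (2 + o)*(4 + u)/8)
(0 - 2)*(-14 + R(-3, 3)) = (0 - 2)*(-14 + (-8 + (½)*3 + (¼)*(-3) + (⅛)*3*(-3))) = -2*(-14 + (-8 + 3/2 - ¾ - 9/8)) = -2*(-14 - 67/8) = -2*(-179/8) = 179/4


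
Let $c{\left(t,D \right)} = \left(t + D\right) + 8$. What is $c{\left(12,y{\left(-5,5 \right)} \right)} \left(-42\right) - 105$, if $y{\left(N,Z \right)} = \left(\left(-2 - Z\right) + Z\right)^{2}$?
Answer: $-1113$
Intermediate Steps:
$y{\left(N,Z \right)} = 4$ ($y{\left(N,Z \right)} = \left(-2\right)^{2} = 4$)
$c{\left(t,D \right)} = 8 + D + t$ ($c{\left(t,D \right)} = \left(D + t\right) + 8 = 8 + D + t$)
$c{\left(12,y{\left(-5,5 \right)} \right)} \left(-42\right) - 105 = \left(8 + 4 + 12\right) \left(-42\right) - 105 = 24 \left(-42\right) - 105 = -1008 - 105 = -1113$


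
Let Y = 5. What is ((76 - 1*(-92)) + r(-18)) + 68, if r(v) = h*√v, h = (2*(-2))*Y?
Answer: 236 - 60*I*√2 ≈ 236.0 - 84.853*I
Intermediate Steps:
h = -20 (h = (2*(-2))*5 = -4*5 = -20)
r(v) = -20*√v
((76 - 1*(-92)) + r(-18)) + 68 = ((76 - 1*(-92)) - 60*I*√2) + 68 = ((76 + 92) - 60*I*√2) + 68 = (168 - 60*I*√2) + 68 = 236 - 60*I*√2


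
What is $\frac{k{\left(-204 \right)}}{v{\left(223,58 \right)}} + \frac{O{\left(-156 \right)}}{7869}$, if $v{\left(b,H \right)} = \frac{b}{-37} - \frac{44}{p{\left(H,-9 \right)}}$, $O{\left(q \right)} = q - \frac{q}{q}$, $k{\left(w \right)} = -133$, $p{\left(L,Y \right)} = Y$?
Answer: $\frac{348450638}{2982351} \approx 116.84$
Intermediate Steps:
$O{\left(q \right)} = -1 + q$ ($O{\left(q \right)} = q - 1 = -1 + q$)
$v{\left(b,H \right)} = \frac{44}{9} - \frac{b}{37}$ ($v{\left(b,H \right)} = \frac{b}{-37} - \frac{44}{-9} = b \left(- \frac{1}{37}\right) - - \frac{44}{9} = - \frac{b}{37} + \frac{44}{9} = \frac{44}{9} - \frac{b}{37}$)
$\frac{k{\left(-204 \right)}}{v{\left(223,58 \right)}} + \frac{O{\left(-156 \right)}}{7869} = - \frac{133}{\frac{44}{9} - \frac{223}{37}} + \frac{-1 - 156}{7869} = - \frac{133}{\frac{44}{9} - \frac{223}{37}} - \frac{157}{7869} = - \frac{133}{- \frac{379}{333}} - \frac{157}{7869} = \left(-133\right) \left(- \frac{333}{379}\right) - \frac{157}{7869} = \frac{44289}{379} - \frac{157}{7869} = \frac{348450638}{2982351}$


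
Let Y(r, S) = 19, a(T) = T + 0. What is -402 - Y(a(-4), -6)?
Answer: -421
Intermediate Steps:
a(T) = T
-402 - Y(a(-4), -6) = -402 - 1*19 = -402 - 19 = -421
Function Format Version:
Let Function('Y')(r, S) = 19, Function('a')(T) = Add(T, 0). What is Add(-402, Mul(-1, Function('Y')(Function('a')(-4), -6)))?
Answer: -421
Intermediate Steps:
Function('a')(T) = T
Add(-402, Mul(-1, Function('Y')(Function('a')(-4), -6))) = Add(-402, Mul(-1, 19)) = Add(-402, -19) = -421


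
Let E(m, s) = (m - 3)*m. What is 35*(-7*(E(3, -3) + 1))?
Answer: -245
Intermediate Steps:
E(m, s) = m*(-3 + m) (E(m, s) = (-3 + m)*m = m*(-3 + m))
35*(-7*(E(3, -3) + 1)) = 35*(-7*(3*(-3 + 3) + 1)) = 35*(-7*(3*0 + 1)) = 35*(-7*(0 + 1)) = 35*(-7*1) = 35*(-7) = -245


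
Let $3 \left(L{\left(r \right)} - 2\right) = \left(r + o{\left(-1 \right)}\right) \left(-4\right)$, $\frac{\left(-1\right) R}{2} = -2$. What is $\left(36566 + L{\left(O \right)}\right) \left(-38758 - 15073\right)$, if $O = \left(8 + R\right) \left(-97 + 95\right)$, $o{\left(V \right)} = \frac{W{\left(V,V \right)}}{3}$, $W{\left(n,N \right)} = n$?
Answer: $- \frac{17732146724}{9} \approx -1.9702 \cdot 10^{9}$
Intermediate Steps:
$R = 4$ ($R = \left(-2\right) \left(-2\right) = 4$)
$o{\left(V \right)} = \frac{V}{3}$
$O = -24$ ($O = \left(8 + 4\right) \left(-97 + 95\right) = 12 \left(-2\right) = -24$)
$L{\left(r \right)} = \frac{22}{9} - \frac{4 r}{3}$ ($L{\left(r \right)} = 2 + \frac{\left(r + \frac{1}{3} \left(-1\right)\right) \left(-4\right)}{3} = 2 + \frac{\left(r - \frac{1}{3}\right) \left(-4\right)}{3} = 2 + \frac{\left(- \frac{1}{3} + r\right) \left(-4\right)}{3} = 2 + \frac{\frac{4}{3} - 4 r}{3} = 2 - \left(- \frac{4}{9} + \frac{4 r}{3}\right) = \frac{22}{9} - \frac{4 r}{3}$)
$\left(36566 + L{\left(O \right)}\right) \left(-38758 - 15073\right) = \left(36566 + \left(\frac{22}{9} - -32\right)\right) \left(-38758 - 15073\right) = \left(36566 + \left(\frac{22}{9} + 32\right)\right) \left(-53831\right) = \left(36566 + \frac{310}{9}\right) \left(-53831\right) = \frac{329404}{9} \left(-53831\right) = - \frac{17732146724}{9}$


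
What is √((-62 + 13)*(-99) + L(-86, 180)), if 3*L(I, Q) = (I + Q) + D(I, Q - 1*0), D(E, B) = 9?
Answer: 8*√687/3 ≈ 69.895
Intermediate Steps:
L(I, Q) = 3 + I/3 + Q/3 (L(I, Q) = ((I + Q) + 9)/3 = (9 + I + Q)/3 = 3 + I/3 + Q/3)
√((-62 + 13)*(-99) + L(-86, 180)) = √((-62 + 13)*(-99) + (3 + (⅓)*(-86) + (⅓)*180)) = √(-49*(-99) + (3 - 86/3 + 60)) = √(4851 + 103/3) = √(14656/3) = 8*√687/3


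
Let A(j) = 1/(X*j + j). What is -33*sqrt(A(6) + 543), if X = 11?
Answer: -11*sqrt(78194)/4 ≈ -768.99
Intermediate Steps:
A(j) = 1/(12*j) (A(j) = 1/(11*j + j) = 1/(12*j))
-33*sqrt(A(6) + 543) = -33*sqrt((1/12)/6 + 543) = -33*sqrt((1/12)*(1/6) + 543) = -33*sqrt(1/72 + 543) = -11*sqrt(78194)/4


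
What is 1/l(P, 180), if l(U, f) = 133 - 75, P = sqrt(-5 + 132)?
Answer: 1/58 ≈ 0.017241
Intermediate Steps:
P = sqrt(127) ≈ 11.269
l(U, f) = 58
1/l(P, 180) = 1/58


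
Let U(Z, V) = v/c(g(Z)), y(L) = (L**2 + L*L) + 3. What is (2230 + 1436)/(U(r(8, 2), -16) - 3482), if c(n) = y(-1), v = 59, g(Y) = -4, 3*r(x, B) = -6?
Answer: -18330/17351 ≈ -1.0564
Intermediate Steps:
y(L) = 3 + 2*L**2 (y(L) = (L**2 + L**2) + 3 = 2*L**2 + 3 = 3 + 2*L**2)
r(x, B) = -2 (r(x, B) = (1/3)*(-6) = -2)
c(n) = 5 (c(n) = 3 + 2*(-1)**2 = 3 + 2*1 = 3 + 2 = 5)
U(Z, V) = 59/5
(2230 + 1436)/(U(r(8, 2), -16) - 3482) = (2230 + 1436)/(59/5 - 3482) = 3666/(-17351/5) = 3666*(-5/17351) = -18330/17351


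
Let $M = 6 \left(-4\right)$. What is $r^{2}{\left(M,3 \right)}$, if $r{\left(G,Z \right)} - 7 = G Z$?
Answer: $4225$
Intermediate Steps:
$M = -24$
$r{\left(G,Z \right)} = 7 + G Z$
$r^{2}{\left(M,3 \right)} = \left(7 - 72\right)^{2} = \left(-65\right)^{2} = 4225$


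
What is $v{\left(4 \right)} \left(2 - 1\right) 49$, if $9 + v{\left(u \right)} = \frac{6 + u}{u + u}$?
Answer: $- \frac{1519}{4} \approx -379.75$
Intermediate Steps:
$v{\left(u \right)} = -9 + \frac{6 + u}{2 u}$ ($v{\left(u \right)} = -9 + \frac{6 + u}{u + u} = -9 + \frac{6 + u}{2 u}$)
$v{\left(4 \right)} \left(2 - 1\right) 49 = \left(- \frac{17}{2} + \frac{3}{4}\right) \left(2 - 1\right) 49 = \left(- \frac{17}{2} + 3 \cdot \frac{1}{4}\right) 1 \cdot 49 = \left(- \frac{17}{2} + \frac{3}{4}\right) 1 \cdot 49 = \left(- \frac{31}{4}\right) 1 \cdot 49 = \left(- \frac{31}{4}\right) 49 = - \frac{1519}{4}$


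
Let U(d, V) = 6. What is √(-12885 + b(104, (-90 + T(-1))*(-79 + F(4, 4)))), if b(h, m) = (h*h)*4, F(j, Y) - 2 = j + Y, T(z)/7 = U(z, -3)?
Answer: √30379 ≈ 174.30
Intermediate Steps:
T(z) = 42 (T(z) = 7*6 = 42)
F(j, Y) = 2 + Y + j (F(j, Y) = 2 + (j + Y) = 2 + (Y + j) = 2 + Y + j)
b(h, m) = 4*h² (b(h, m) = h²*4 = 4*h²)
√(-12885 + b(104, (-90 + T(-1))*(-79 + F(4, 4)))) = √(-12885 + 4*104²) = √(-12885 + 4*10816) = √(-12885 + 43264) = √30379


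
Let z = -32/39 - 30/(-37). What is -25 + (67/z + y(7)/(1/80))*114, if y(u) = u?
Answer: -5064112/7 ≈ -7.2345e+5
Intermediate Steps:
z = -14/1443 (z = -32*1/39 - 30*(-1/37) = -32/39 + 30/37 = -14/1443 ≈ -0.0097020)
-25 + (67/z + y(7)/(1/80))*114 = -25 + (67/(-14/1443) + 7/(1/80))*114 = -25 + (67*(-1443/14) + 7/(1/80))*114 = -25 + (-96681/14 + 7*80)*114 = -25 + (-96681/14 + 560)*114 = -25 - 88841/14*114 = -25 - 5063937/7 = -5064112/7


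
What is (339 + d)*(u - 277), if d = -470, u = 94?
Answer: 23973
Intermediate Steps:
(339 + d)*(u - 277) = (339 - 470)*(94 - 277) = -131*(-183) = 23973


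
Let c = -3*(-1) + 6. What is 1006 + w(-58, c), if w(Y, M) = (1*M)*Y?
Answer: 484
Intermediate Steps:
c = 9 (c = 3 + 6 = 9)
w(Y, M) = M*Y
1006 + w(-58, c) = 1006 + 9*(-58) = 1006 - 522 = 484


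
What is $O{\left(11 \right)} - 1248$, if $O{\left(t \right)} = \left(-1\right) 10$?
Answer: $-1258$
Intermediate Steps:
$O{\left(t \right)} = -10$
$O{\left(11 \right)} - 1248 = -10 - 1248 = -1258$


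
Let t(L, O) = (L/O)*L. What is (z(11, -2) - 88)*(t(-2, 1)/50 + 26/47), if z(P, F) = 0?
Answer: -65472/1175 ≈ -55.721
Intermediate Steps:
t(L, O) = L**2/O
(z(11, -2) - 88)*(t(-2, 1)/50 + 26/47) = (0 - 88)*(((-2)**2/1)/50 + 26/47) = -88*((4*1)*(1/50) + 26*(1/47)) = -88*(4*(1/50) + 26/47) = -88*(2/25 + 26/47) = -88*744/1175 = -65472/1175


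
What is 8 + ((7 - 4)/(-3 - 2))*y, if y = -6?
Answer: 58/5 ≈ 11.600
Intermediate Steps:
8 + ((7 - 4)/(-3 - 2))*y = 8 + ((7 - 4)/(-3 - 2))*(-6) = 8 + (3/(-5))*(-6) = 8 + (3*(-1/5))*(-6) = 8 - 3/5*(-6) = 8 + 18/5 = 58/5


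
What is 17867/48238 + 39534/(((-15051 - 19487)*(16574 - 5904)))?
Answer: 74800545656/202007840335 ≈ 0.37029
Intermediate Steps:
17867/48238 + 39534/(((-15051 - 19487)*(16574 - 5904))) = 17867*(1/48238) + 39534/((-34538*10670)) = 17867/48238 + 39534/(-368520460) = 17867/48238 + 39534*(-1/368520460) = 17867/48238 - 1797/16750930 = 74800545656/202007840335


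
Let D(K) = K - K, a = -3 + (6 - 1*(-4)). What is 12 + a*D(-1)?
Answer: 12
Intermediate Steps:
a = 7 (a = -3 + (6 + 4) = -3 + 10 = 7)
D(K) = 0
12 + a*D(-1) = 12 + 7*0 = 12 + 0 = 12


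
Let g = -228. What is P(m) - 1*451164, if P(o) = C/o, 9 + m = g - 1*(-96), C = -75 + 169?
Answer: -1353494/3 ≈ -4.5116e+5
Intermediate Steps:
C = 94
m = -141 (m = -9 + (-228 - 1*(-96)) = -9 + (-228 + 96) = -9 - 132 = -141)
P(o) = 94/o
P(m) - 1*451164 = 94/(-141) - 1*451164 = 94*(-1/141) - 451164 = -⅔ - 451164 = -1353494/3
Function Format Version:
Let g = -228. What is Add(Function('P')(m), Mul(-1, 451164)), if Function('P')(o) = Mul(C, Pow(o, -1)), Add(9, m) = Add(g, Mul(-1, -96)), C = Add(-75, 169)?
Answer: Rational(-1353494, 3) ≈ -4.5116e+5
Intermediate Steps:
C = 94
m = -141 (m = Add(-9, Add(-228, Mul(-1, -96))) = Add(-9, Add(-228, 96)) = Add(-9, -132) = -141)
Function('P')(o) = Mul(94, Pow(o, -1))
Add(Function('P')(m), Mul(-1, 451164)) = Add(Mul(94, Pow(-141, -1)), Mul(-1, 451164)) = Add(Mul(94, Rational(-1, 141)), -451164) = Add(Rational(-2, 3), -451164) = Rational(-1353494, 3)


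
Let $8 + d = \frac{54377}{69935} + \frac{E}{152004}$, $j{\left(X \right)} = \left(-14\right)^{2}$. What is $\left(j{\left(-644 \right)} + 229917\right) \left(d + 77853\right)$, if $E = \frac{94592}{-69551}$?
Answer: $\frac{3311076372937884873121436}{184838733079185} \approx 1.7913 \cdot 10^{10}$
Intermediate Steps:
$E = - \frac{94592}{69551}$ ($E = 94592 \left(- \frac{1}{69551}\right) = - \frac{94592}{69551} \approx -1.36$)
$j{\left(X \right)} = 196$
$d = - \frac{1334992696855633}{184838733079185}$ ($d = -8 + \left(\frac{54377}{69935} - \frac{94592}{69551 \cdot 152004}\right) = -8 + \left(54377 \cdot \frac{1}{69935} - \frac{23648}{2643007551}\right) = -8 + \left(\frac{54377}{69935} - \frac{23648}{2643007551}\right) = -8 + \frac{143717167777847}{184838733079185} = - \frac{1334992696855633}{184838733079185} \approx -7.2225$)
$\left(j{\left(-644 \right)} + 229917\right) \left(d + 77853\right) = \left(196 + 229917\right) \left(- \frac{1334992696855633}{184838733079185} + 77853\right) = 230113 \cdot \frac{14388914893716934172}{184838733079185} = \frac{3311076372937884873121436}{184838733079185}$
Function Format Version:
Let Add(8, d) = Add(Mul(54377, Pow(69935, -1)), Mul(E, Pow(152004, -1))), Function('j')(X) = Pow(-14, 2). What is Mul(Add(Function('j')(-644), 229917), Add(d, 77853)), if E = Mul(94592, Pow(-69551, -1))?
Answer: Rational(3311076372937884873121436, 184838733079185) ≈ 1.7913e+10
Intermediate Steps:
E = Rational(-94592, 69551) (E = Mul(94592, Rational(-1, 69551)) = Rational(-94592, 69551) ≈ -1.3600)
Function('j')(X) = 196
d = Rational(-1334992696855633, 184838733079185) (d = Add(-8, Add(Mul(54377, Pow(69935, -1)), Mul(Rational(-94592, 69551), Pow(152004, -1)))) = Add(-8, Add(Mul(54377, Rational(1, 69935)), Mul(Rational(-94592, 69551), Rational(1, 152004)))) = Add(-8, Add(Rational(54377, 69935), Rational(-23648, 2643007551))) = Add(-8, Rational(143717167777847, 184838733079185)) = Rational(-1334992696855633, 184838733079185) ≈ -7.2225)
Mul(Add(Function('j')(-644), 229917), Add(d, 77853)) = Mul(Add(196, 229917), Add(Rational(-1334992696855633, 184838733079185), 77853)) = Mul(230113, Rational(14388914893716934172, 184838733079185)) = Rational(3311076372937884873121436, 184838733079185)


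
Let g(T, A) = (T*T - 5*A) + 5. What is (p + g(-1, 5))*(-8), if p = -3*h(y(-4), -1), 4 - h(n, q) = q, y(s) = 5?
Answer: 272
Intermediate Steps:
g(T, A) = 5 + T**2 - 5*A (g(T, A) = (T**2 - 5*A) + 5 = 5 + T**2 - 5*A)
h(n, q) = 4 - q
p = -15 (p = -3*(4 - 1*(-1)) = -3*(4 + 1) = -3*5 = -15)
(p + g(-1, 5))*(-8) = (-15 + (5 + (-1)**2 - 5*5))*(-8) = (-15 + (5 + 1 - 25))*(-8) = (-15 - 19)*(-8) = -34*(-8) = 272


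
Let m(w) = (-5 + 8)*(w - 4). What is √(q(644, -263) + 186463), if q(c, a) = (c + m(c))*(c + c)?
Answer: 3*√387655 ≈ 1867.9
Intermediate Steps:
m(w) = -12 + 3*w (m(w) = 3*(-4 + w) = -12 + 3*w)
q(c, a) = 2*c*(-12 + 4*c) (q(c, a) = (c + (-12 + 3*c))*(c + c) = (-12 + 4*c)*(2*c) = 2*c*(-12 + 4*c))
√(q(644, -263) + 186463) = √(8*644*(-3 + 644) + 186463) = √(8*644*641 + 186463) = √(3302432 + 186463) = √3488895 = 3*√387655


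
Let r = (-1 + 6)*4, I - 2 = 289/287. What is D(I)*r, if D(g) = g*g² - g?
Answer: 11433024000/23639903 ≈ 483.63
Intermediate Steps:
I = 863/287 (I = 2 + 289/287 = 863/287 ≈ 3.0070)
r = 20 (r = 5*4 = 20)
D(g) = g³ - g
D(I)*r = ((863/287)³ - 1*863/287)*20 = (642735647/23639903 - 863/287)*20 = (571651200/23639903)*20 = 11433024000/23639903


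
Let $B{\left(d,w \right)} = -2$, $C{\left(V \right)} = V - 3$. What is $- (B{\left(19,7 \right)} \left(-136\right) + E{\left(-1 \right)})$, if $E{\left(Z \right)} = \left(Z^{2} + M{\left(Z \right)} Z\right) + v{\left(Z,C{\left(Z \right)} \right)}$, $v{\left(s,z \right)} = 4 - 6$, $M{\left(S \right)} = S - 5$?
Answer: $-277$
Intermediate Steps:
$C{\left(V \right)} = -3 + V$
$M{\left(S \right)} = -5 + S$ ($M{\left(S \right)} = S - 5 = -5 + S$)
$v{\left(s,z \right)} = -2$ ($v{\left(s,z \right)} = 4 - 6 = -2$)
$E{\left(Z \right)} = -2 + Z^{2} + Z \left(-5 + Z\right)$ ($E{\left(Z \right)} = \left(Z^{2} + \left(-5 + Z\right) Z\right) - 2 = \left(Z^{2} + Z \left(-5 + Z\right)\right) - 2 = -2 + Z^{2} + Z \left(-5 + Z\right)$)
$- (B{\left(19,7 \right)} \left(-136\right) + E{\left(-1 \right)}) = - (\left(-2\right) \left(-136\right) - \left(-4 - 1\right)) = - (272 - -5) = - (272 + \left(-2 + 1 + 6\right)) = - (272 + 5) = \left(-1\right) 277 = -277$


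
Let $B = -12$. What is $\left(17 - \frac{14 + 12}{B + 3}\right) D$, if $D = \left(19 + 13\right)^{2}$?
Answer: $\frac{183296}{9} \approx 20366.0$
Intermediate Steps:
$D = 1024$ ($D = 32^{2} = 1024$)
$\left(17 - \frac{14 + 12}{B + 3}\right) D = \left(17 - \frac{14 + 12}{-12 + 3}\right) 1024 = \left(17 - \frac{26}{-9}\right) 1024 = \left(17 - 26 \left(- \frac{1}{9}\right)\right) 1024 = \left(17 - - \frac{26}{9}\right) 1024 = \left(17 + \frac{26}{9}\right) 1024 = \frac{179}{9} \cdot 1024 = \frac{183296}{9}$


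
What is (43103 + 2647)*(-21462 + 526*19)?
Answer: -524661000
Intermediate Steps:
(43103 + 2647)*(-21462 + 526*19) = 45750*(-21462 + 9994) = 45750*(-11468) = -524661000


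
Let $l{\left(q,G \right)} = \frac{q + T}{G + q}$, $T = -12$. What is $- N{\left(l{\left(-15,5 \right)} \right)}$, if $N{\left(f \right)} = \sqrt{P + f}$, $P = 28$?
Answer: $- \frac{\sqrt{3070}}{10} \approx -5.5408$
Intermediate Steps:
$l{\left(q,G \right)} = \frac{-12 + q}{G + q}$ ($l{\left(q,G \right)} = \frac{q - 12}{G + q} = \frac{-12 + q}{G + q}$)
$N{\left(f \right)} = \sqrt{28 + f}$
$- N{\left(l{\left(-15,5 \right)} \right)} = - \sqrt{28 + \frac{-12 - 15}{5 - 15}} = - \sqrt{28 + \frac{1}{-10} \left(-27\right)} = - \sqrt{28 - - \frac{27}{10}} = - \sqrt{28 + \frac{27}{10}} = - \sqrt{\frac{307}{10}} = - \frac{\sqrt{3070}}{10}$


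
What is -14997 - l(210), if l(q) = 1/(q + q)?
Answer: -6298741/420 ≈ -14997.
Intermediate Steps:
l(q) = 1/(2*q)
-14997 - l(210) = -14997 - 1/(2*210) = -14997 - 1*1/420 = -14997 - 1/420 = -6298741/420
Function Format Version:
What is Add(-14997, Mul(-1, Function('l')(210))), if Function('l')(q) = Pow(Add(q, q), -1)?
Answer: Rational(-6298741, 420) ≈ -14997.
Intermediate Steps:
Function('l')(q) = Mul(Rational(1, 2), Pow(q, -1)) (Function('l')(q) = Pow(Mul(2, q), -1) = Mul(Rational(1, 2), Pow(q, -1)))
Add(-14997, Mul(-1, Function('l')(210))) = Add(-14997, Mul(-1, Mul(Rational(1, 2), Pow(210, -1)))) = Add(-14997, Mul(-1, Mul(Rational(1, 2), Rational(1, 210)))) = Add(-14997, Mul(-1, Rational(1, 420))) = Add(-14997, Rational(-1, 420)) = Rational(-6298741, 420)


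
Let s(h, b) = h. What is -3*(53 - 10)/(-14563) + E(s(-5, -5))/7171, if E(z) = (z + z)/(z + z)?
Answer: 939622/104431273 ≈ 0.0089975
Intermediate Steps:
E(z) = 1 (E(z) = (2*z)/((2*z)) = (2*z)*(1/(2*z)) = 1)
-3*(53 - 10)/(-14563) + E(s(-5, -5))/7171 = -3*(53 - 10)/(-14563) + 1/7171 = -3*43*(-1/14563) + 1*(1/7171) = -129*(-1/14563) + 1/7171 = 129/14563 + 1/7171 = 939622/104431273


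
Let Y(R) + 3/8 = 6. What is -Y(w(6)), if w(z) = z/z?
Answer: -45/8 ≈ -5.6250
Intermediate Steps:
w(z) = 1
Y(R) = 45/8 (Y(R) = -3/8 + 6 = 45/8)
-Y(w(6)) = -1*45/8 = -45/8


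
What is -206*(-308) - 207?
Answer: 63241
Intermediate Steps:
-206*(-308) - 207 = 63448 - 207 = 63241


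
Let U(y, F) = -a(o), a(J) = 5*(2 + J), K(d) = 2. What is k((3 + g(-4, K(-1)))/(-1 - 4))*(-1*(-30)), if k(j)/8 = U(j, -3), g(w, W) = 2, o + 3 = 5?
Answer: -4800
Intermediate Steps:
o = 2 (o = -3 + 5 = 2)
a(J) = 10 + 5*J
U(y, F) = -20 (U(y, F) = -(10 + 5*2) = -(10 + 10) = -1*20 = -20)
k(j) = -160 (k(j) = 8*(-20) = -160)
k((3 + g(-4, K(-1)))/(-1 - 4))*(-1*(-30)) = -(-160)*(-30) = -160*30 = -4800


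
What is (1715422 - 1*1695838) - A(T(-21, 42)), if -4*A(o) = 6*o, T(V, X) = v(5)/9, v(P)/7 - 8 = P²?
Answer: 39245/2 ≈ 19623.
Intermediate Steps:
v(P) = 56 + 7*P²
T(V, X) = 77/3 (T(V, X) = (56 + 7*5²)/9 = (56 + 7*25)*(⅑) = (56 + 175)*(⅑) = 231*(⅑) = 77/3)
A(o) = -3*o/2
(1715422 - 1*1695838) - A(T(-21, 42)) = (1715422 - 1*1695838) - (-3)*77/(2*3) = (1715422 - 1695838) - 1*(-77/2) = 19584 + 77/2 = 39245/2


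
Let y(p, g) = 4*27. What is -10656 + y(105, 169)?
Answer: -10548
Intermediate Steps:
y(p, g) = 108
-10656 + y(105, 169) = -10656 + 108 = -10548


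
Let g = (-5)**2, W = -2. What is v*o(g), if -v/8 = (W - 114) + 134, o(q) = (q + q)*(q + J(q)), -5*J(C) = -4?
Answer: -185760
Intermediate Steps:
J(C) = 4/5 (J(C) = -1/5*(-4) = 4/5)
g = 25
o(q) = 2*q*(4/5 + q) (o(q) = (q + q)*(q + 4/5) = (2*q)*(4/5 + q) = 2*q*(4/5 + q))
v = -144 (v = -8*((-2 - 114) + 134) = -8*(-116 + 134) = -8*18 = -144)
v*o(g) = -288*25*(4 + 5*25)/5 = -288*25*(4 + 125)/5 = -288*25*129/5 = -144*1290 = -185760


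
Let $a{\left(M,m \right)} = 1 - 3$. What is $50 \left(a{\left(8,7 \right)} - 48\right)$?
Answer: $-2500$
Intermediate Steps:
$a{\left(M,m \right)} = -2$ ($a{\left(M,m \right)} = 1 - 3 = -2$)
$50 \left(a{\left(8,7 \right)} - 48\right) = 50 \left(-2 - 48\right) = 50 \left(-50\right) = -2500$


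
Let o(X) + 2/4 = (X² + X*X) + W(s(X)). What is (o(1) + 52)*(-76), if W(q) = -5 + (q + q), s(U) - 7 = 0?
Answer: -4750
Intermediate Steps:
s(U) = 7 (s(U) = 7 + 0 = 7)
W(q) = -5 + 2*q
o(X) = 17/2 + 2*X² (o(X) = -½ + ((X² + X*X) + (-5 + 2*7)) = -½ + ((X² + X²) + (-5 + 14)) = -½ + (2*X² + 9) = -½ + (9 + 2*X²) = 17/2 + 2*X²)
(o(1) + 52)*(-76) = ((17/2 + 2*1²) + 52)*(-76) = ((17/2 + 2*1) + 52)*(-76) = ((17/2 + 2) + 52)*(-76) = (21/2 + 52)*(-76) = (125/2)*(-76) = -4750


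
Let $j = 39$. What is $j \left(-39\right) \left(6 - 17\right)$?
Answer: $16731$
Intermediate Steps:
$j \left(-39\right) \left(6 - 17\right) = 39 \left(-39\right) \left(6 - 17\right) = \left(-1521\right) \left(-11\right) = 16731$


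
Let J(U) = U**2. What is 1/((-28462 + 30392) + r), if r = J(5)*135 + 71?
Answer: 1/5376 ≈ 0.00018601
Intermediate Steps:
r = 3446 (r = 5**2*135 + 71 = 25*135 + 71 = 3375 + 71 = 3446)
1/((-28462 + 30392) + r) = 1/((-28462 + 30392) + 3446) = 1/(1930 + 3446) = 1/5376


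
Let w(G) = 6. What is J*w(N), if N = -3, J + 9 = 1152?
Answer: 6858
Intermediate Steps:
J = 1143 (J = -9 + 1152 = 1143)
J*w(N) = 1143*6 = 6858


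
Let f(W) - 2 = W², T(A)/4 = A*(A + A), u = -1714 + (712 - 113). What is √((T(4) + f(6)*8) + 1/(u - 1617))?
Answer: √806092309/1366 ≈ 20.785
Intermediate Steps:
u = -1115 (u = -1714 + 599 = -1115)
T(A) = 8*A² (T(A) = 4*(A*(A + A)) = 4*(A*(2*A)) = 4*(2*A²) = 8*A²)
f(W) = 2 + W²
√((T(4) + f(6)*8) + 1/(u - 1617)) = √((8*4² + (2 + 6²)*8) + 1/(-1115 - 1617)) = √((8*16 + (2 + 36)*8) + 1/(-2732)) = √((128 + 38*8) - 1/2732) = √((128 + 304) - 1/2732) = √(432 - 1/2732) = √(1180223/2732) = √806092309/1366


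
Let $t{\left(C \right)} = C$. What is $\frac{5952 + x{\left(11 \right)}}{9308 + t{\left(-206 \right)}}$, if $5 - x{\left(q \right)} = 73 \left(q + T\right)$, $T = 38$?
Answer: $\frac{1190}{4551} \approx 0.26148$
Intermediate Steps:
$x{\left(q \right)} = -2769 - 73 q$ ($x{\left(q \right)} = 5 - 73 \left(q + 38\right) = 5 - 73 \left(38 + q\right) = 5 - \left(2774 + 73 q\right) = -2769 - 73 q$)
$\frac{5952 + x{\left(11 \right)}}{9308 + t{\left(-206 \right)}} = \frac{5952 - 3572}{9308 - 206} = \frac{5952 - 3572}{9102} = \left(5952 - 3572\right) \frac{1}{9102} = 2380 \cdot \frac{1}{9102} = \frac{1190}{4551}$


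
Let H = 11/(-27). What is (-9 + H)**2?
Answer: 64516/729 ≈ 88.499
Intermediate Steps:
H = -11/27 (H = 11*(-1/27) = -11/27 ≈ -0.40741)
(-9 + H)**2 = (-9 - 11/27)**2 = (-254/27)**2 = 64516/729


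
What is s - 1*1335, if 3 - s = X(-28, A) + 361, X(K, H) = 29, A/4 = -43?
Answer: -1722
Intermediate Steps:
A = -172 (A = 4*(-43) = -172)
s = -387 (s = 3 - (29 + 361) = 3 - 1*390 = 3 - 390 = -387)
s - 1*1335 = -387 - 1*1335 = -387 - 1335 = -1722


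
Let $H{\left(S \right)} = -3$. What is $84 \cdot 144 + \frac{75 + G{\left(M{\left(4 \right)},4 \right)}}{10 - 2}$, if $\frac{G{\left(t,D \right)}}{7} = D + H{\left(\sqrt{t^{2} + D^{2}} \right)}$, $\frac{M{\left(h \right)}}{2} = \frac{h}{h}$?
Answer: $\frac{48425}{4} \approx 12106.0$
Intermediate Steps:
$M{\left(h \right)} = 2$ ($M{\left(h \right)} = 2 \frac{h}{h} = 2 \cdot 1 = 2$)
$G{\left(t,D \right)} = -21 + 7 D$ ($G{\left(t,D \right)} = 7 \left(D - 3\right) = 7 \left(-3 + D\right) = -21 + 7 D$)
$84 \cdot 144 + \frac{75 + G{\left(M{\left(4 \right)},4 \right)}}{10 - 2} = 84 \cdot 144 + \frac{75 + \left(-21 + 7 \cdot 4\right)}{10 - 2} = 12096 + \frac{75 + \left(-21 + 28\right)}{8} = 12096 + \left(75 + 7\right) \frac{1}{8} = 12096 + 82 \cdot \frac{1}{8} = 12096 + \frac{41}{4} = \frac{48425}{4}$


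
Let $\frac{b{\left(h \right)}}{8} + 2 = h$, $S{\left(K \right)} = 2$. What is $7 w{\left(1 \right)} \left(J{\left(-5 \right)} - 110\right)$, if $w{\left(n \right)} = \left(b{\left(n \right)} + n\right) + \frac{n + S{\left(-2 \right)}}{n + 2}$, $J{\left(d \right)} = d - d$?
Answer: $4620$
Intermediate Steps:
$b{\left(h \right)} = -16 + 8 h$
$J{\left(d \right)} = 0$
$w{\left(n \right)} = -15 + 9 n$ ($w{\left(n \right)} = \left(\left(-16 + 8 n\right) + n\right) + \frac{n + 2}{n + 2} = \left(-16 + 9 n\right) + \frac{2 + n}{2 + n} = \left(-16 + 9 n\right) + 1 = -15 + 9 n$)
$7 w{\left(1 \right)} \left(J{\left(-5 \right)} - 110\right) = 7 \left(-15 + 9 \cdot 1\right) \left(0 - 110\right) = 7 \left(-15 + 9\right) \left(-110\right) = 7 \left(-6\right) \left(-110\right) = \left(-42\right) \left(-110\right) = 4620$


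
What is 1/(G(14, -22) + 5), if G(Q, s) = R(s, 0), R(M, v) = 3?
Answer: 1/8 ≈ 0.12500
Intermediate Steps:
G(Q, s) = 3
1/(G(14, -22) + 5) = 1/(3 + 5) = 1/8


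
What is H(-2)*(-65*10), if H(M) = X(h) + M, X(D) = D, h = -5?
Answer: 4550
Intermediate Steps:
H(M) = -5 + M
H(-2)*(-65*10) = (-5 - 2)*(-65*10) = -7*(-650) = 4550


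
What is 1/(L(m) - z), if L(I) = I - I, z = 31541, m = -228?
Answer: -1/31541 ≈ -3.1705e-5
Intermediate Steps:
L(I) = 0
1/(L(m) - z) = 1/(0 - 1*31541) = 1/(0 - 31541) = 1/(-31541) = -1/31541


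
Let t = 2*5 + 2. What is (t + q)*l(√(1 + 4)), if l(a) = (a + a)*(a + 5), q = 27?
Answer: 390 + 390*√5 ≈ 1262.1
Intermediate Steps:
t = 12 (t = 10 + 2 = 12)
l(a) = 2*a*(5 + a) (l(a) = (2*a)*(5 + a) = 2*a*(5 + a))
(t + q)*l(√(1 + 4)) = (12 + 27)*(2*√(1 + 4)*(5 + √(1 + 4))) = 39*(2*√5*(5 + √5)) = 78*√5*(5 + √5)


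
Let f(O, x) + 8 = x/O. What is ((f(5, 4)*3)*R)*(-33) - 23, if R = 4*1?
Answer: 14141/5 ≈ 2828.2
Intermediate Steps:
f(O, x) = -8 + x/O
R = 4
((f(5, 4)*3)*R)*(-33) - 23 = (((-8 + 4/5)*3)*4)*(-33) - 23 = (((-8 + 4*(⅕))*3)*4)*(-33) - 23 = (((-8 + ⅘)*3)*4)*(-33) - 23 = (-36/5*3*4)*(-33) - 23 = -108/5*4*(-33) - 23 = -432/5*(-33) - 23 = 14256/5 - 23 = 14141/5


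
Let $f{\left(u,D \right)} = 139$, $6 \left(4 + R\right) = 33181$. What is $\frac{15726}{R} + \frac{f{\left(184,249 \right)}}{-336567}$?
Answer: $\frac{31752507029}{11159552019} \approx 2.8453$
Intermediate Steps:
$R = \frac{33157}{6}$ ($R = -4 + \frac{1}{6} \cdot 33181 = -4 + \frac{33181}{6} = \frac{33157}{6} \approx 5526.2$)
$\frac{15726}{R} + \frac{f{\left(184,249 \right)}}{-336567} = \frac{15726}{\frac{33157}{6}} + \frac{139}{-336567} = 15726 \cdot \frac{6}{33157} + 139 \left(- \frac{1}{336567}\right) = \frac{94356}{33157} - \frac{139}{336567} = \frac{31752507029}{11159552019}$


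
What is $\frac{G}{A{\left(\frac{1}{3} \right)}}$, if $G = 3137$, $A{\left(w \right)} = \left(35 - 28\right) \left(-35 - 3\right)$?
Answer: $- \frac{3137}{266} \approx -11.793$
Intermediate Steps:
$A{\left(w \right)} = -266$ ($A{\left(w \right)} = 7 \left(-38\right) = -266$)
$\frac{G}{A{\left(\frac{1}{3} \right)}} = \frac{3137}{-266} = 3137 \left(- \frac{1}{266}\right) = - \frac{3137}{266}$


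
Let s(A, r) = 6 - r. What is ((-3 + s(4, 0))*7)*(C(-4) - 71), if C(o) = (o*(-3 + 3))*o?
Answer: -1491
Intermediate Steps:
C(o) = 0 (C(o) = (o*0)*o = 0*o = 0)
((-3 + s(4, 0))*7)*(C(-4) - 71) = ((-3 + (6 - 1*0))*7)*(0 - 71) = ((-3 + (6 + 0))*7)*(-71) = ((-3 + 6)*7)*(-71) = (3*7)*(-71) = 21*(-71) = -1491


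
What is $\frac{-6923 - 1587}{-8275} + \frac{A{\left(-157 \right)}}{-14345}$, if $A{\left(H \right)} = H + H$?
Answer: $\frac{4986972}{4748195} \approx 1.0503$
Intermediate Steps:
$A{\left(H \right)} = 2 H$
$\frac{-6923 - 1587}{-8275} + \frac{A{\left(-157 \right)}}{-14345} = \frac{-6923 - 1587}{-8275} + \frac{2 \left(-157\right)}{-14345} = \left(-8510\right) \left(- \frac{1}{8275}\right) - - \frac{314}{14345} = \frac{1702}{1655} + \frac{314}{14345} = \frac{4986972}{4748195}$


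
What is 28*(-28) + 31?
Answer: -753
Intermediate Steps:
28*(-28) + 31 = -784 + 31 = -753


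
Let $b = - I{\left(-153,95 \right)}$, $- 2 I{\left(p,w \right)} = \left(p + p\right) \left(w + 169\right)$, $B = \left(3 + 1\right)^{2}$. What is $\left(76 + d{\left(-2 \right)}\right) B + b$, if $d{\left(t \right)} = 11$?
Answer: $-39000$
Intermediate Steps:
$B = 16$ ($B = 4^{2} = 16$)
$I{\left(p,w \right)} = - p \left(169 + w\right)$ ($I{\left(p,w \right)} = - \frac{\left(p + p\right) \left(w + 169\right)}{2} = - \frac{2 p \left(169 + w\right)}{2} = - p \left(169 + w\right)$)
$b = -40392$ ($b = - \left(-1\right) \left(-153\right) \left(169 + 95\right) = - \left(-1\right) \left(-153\right) 264 = \left(-1\right) 40392 = -40392$)
$\left(76 + d{\left(-2 \right)}\right) B + b = \left(76 + 11\right) 16 - 40392 = 87 \cdot 16 - 40392 = 1392 - 40392 = -39000$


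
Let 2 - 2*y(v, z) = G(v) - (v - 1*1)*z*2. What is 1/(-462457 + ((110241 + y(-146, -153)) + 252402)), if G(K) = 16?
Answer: -1/77330 ≈ -1.2932e-5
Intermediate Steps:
y(v, z) = -7 + z*(-1 + v) (y(v, z) = 1 - (16 - (v - 1*1)*z*2)/2 = 1 - (16 - (v - 1)*z*2)/2 = 1 - (16 - (-1 + v)*z*2)/2 = 1 - (16 - z*(-1 + v)*2)/2 = 1 - (16 - 2*z*(-1 + v))/2 = 1 + (-8 + z*(-1 + v)) = -7 + z*(-1 + v))
1/(-462457 + ((110241 + y(-146, -153)) + 252402)) = 1/(-462457 + ((110241 + (-7 - 1*(-153) - 146*(-153))) + 252402)) = 1/(-462457 + ((110241 + (-7 + 153 + 22338)) + 252402)) = 1/(-462457 + ((110241 + 22484) + 252402)) = 1/(-462457 + (132725 + 252402)) = 1/(-462457 + 385127) = 1/(-77330) = -1/77330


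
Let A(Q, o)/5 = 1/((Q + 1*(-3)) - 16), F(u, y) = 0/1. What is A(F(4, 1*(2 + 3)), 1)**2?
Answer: 25/361 ≈ 0.069252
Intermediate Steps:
F(u, y) = 0 (F(u, y) = 0*1 = 0)
A(Q, o) = 5/(-19 + Q) (A(Q, o) = 5/((Q + 1*(-3)) - 16) = 5/((Q - 3) - 16) = 5/((-3 + Q) - 16) = 5/(-19 + Q))
A(F(4, 1*(2 + 3)), 1)**2 = (5/(-19 + 0))**2 = (5/(-19))**2 = (5*(-1/19))**2 = (-5/19)**2 = 25/361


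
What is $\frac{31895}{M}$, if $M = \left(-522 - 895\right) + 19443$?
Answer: $\frac{31895}{18026} \approx 1.7694$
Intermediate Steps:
$M = 18026$ ($M = -1417 + 19443 = 18026$)
$\frac{31895}{M} = \frac{31895}{18026}$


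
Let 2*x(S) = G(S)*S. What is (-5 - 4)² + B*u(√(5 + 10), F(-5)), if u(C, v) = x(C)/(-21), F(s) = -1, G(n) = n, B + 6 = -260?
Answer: 176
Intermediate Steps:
B = -266 (B = -6 - 260 = -266)
x(S) = S²/2 (x(S) = (S*S)/2 = S²/2)
u(C, v) = -C²/42 (u(C, v) = (C²/2)/(-21) = (C²/2)*(-1/21) = -C²/42)
(-5 - 4)² + B*u(√(5 + 10), F(-5)) = (-5 - 4)² - (-19)*(√(5 + 10))²/3 = (-9)² - (-19)*(√15)²/3 = 81 - (-19)*15/3 = 81 - 266*(-5/14) = 81 + 95 = 176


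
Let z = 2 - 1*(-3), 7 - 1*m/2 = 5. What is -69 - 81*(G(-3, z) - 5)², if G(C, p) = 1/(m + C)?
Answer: -1365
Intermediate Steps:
m = 4 (m = 14 - 2*5 = 14 - 10 = 4)
z = 5 (z = 2 + 3 = 5)
G(C, p) = 1/(4 + C)
-69 - 81*(G(-3, z) - 5)² = -69 - 81*(1/(4 - 3) - 5)² = -69 - 81*(1/1 - 5)² = -69 - 81*(1 - 5)² = -69 - 81*(-4)² = -69 - 81*16 = -69 - 1296 = -1365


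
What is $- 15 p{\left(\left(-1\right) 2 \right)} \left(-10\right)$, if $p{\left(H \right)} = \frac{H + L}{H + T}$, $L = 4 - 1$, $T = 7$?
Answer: $30$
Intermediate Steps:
$L = 3$ ($L = 4 - 1 = 3$)
$p{\left(H \right)} = \frac{3 + H}{7 + H}$ ($p{\left(H \right)} = \frac{H + 3}{H + 7} = \frac{3 + H}{7 + H}$)
$- 15 p{\left(\left(-1\right) 2 \right)} \left(-10\right) = - 15 \frac{3 - 2}{7 - 2} \left(-10\right) = - 15 \cdot \frac{1}{5} \cdot 1 \left(-10\right) = \left(-15\right) \frac{1}{5} \left(-10\right) = \left(-3\right) \left(-10\right) = 30$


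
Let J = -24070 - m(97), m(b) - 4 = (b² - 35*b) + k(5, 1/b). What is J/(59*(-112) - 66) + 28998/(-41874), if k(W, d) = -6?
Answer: 88843418/23288923 ≈ 3.8148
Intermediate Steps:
m(b) = -2 + b² - 35*b (m(b) = 4 + ((b² - 35*b) - 6) = 4 + (-6 + b² - 35*b) = -2 + b² - 35*b)
J = -30082 (J = -24070 - (-2 + 97² - 35*97) = -24070 - (-2 + 9409 - 3395) = -24070 - 1*6012 = -24070 - 6012 = -30082)
J/(59*(-112) - 66) + 28998/(-41874) = -30082/(59*(-112) - 66) + 28998/(-41874) = -30082/(-6608 - 66) + 28998*(-1/41874) = -30082/(-6674) - 4833/6979 = -30082*(-1/6674) - 4833/6979 = 15041/3337 - 4833/6979 = 88843418/23288923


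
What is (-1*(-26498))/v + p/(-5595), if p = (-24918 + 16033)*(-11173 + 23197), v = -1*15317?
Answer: 109081098718/5713241 ≈ 19093.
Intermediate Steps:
v = -15317
p = -106833240 (p = -8885*12024 = -106833240)
(-1*(-26498))/v + p/(-5595) = -1*(-26498)/(-15317) - 106833240/(-5595) = 26498*(-1/15317) - 106833240*(-1/5595) = -26498/15317 + 7122216/373 = 109081098718/5713241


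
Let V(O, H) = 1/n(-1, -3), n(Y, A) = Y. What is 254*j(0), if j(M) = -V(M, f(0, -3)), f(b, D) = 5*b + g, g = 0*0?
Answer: 254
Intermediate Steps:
g = 0
f(b, D) = 5*b (f(b, D) = 5*b + 0 = 5*b)
V(O, H) = -1 (V(O, H) = 1/(-1) = -1)
j(M) = 1 (j(M) = -1*(-1) = 1)
254*j(0) = 254*1 = 254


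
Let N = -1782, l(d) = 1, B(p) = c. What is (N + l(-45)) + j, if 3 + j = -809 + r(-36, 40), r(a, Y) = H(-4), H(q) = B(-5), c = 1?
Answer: -2592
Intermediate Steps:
B(p) = 1
H(q) = 1
r(a, Y) = 1
j = -811 (j = -3 + (-809 + 1) = -3 - 808 = -811)
(N + l(-45)) + j = (-1782 + 1) - 811 = -1781 - 811 = -2592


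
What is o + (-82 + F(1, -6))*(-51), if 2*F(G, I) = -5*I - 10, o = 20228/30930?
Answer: 56797594/15465 ≈ 3672.7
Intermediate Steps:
o = 10114/15465 (o = 20228*(1/30930) = 10114/15465 ≈ 0.65399)
F(G, I) = -5 - 5*I/2 (F(G, I) = (-5*I - 10)/2 = (-10 - 5*I)/2 = -5 - 5*I/2)
o + (-82 + F(1, -6))*(-51) = 10114/15465 + (-82 + (-5 - 5/2*(-6)))*(-51) = 10114/15465 + (-82 + (-5 + 15))*(-51) = 10114/15465 + (-82 + 10)*(-51) = 10114/15465 - 72*(-51) = 10114/15465 + 3672 = 56797594/15465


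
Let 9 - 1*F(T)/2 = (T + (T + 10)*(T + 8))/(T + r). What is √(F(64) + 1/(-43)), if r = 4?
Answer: I*√75137297/731 ≈ 11.858*I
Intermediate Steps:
F(T) = 18 - 2*(T + (8 + T)*(10 + T))/(4 + T) (F(T) = 18 - 2*(T + (T + 10)*(T + 8))/(T + 4) = 18 - 2*(T + (10 + T)*(8 + T))/(4 + T) = 18 - 2*(T + (8 + T)*(10 + T))/(4 + T))
√(F(64) + 1/(-43)) = √(2*(-44 - 1*64² - 10*64)/(4 + 64) + 1/(-43)) = √(2*(-44 - 1*4096 - 640)/68 - 1/43) = √(2*(1/68)*(-44 - 4096 - 640) - 1/43) = √(2*(1/68)*(-4780) - 1/43) = √(-2390/17 - 1/43) = √(-102787/731) = I*√75137297/731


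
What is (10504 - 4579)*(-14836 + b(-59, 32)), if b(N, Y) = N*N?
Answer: -67278375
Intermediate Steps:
b(N, Y) = N**2
(10504 - 4579)*(-14836 + b(-59, 32)) = (10504 - 4579)*(-14836 + (-59)**2) = 5925*(-14836 + 3481) = 5925*(-11355) = -67278375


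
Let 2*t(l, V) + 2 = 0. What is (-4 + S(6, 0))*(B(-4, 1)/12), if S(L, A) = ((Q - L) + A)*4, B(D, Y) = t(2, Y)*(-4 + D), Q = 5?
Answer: -16/3 ≈ -5.3333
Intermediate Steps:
t(l, V) = -1 (t(l, V) = -1 + (½)*0 = -1 + 0 = -1)
B(D, Y) = 4 - D (B(D, Y) = -(-4 + D) = 4 - D)
S(L, A) = 20 - 4*L + 4*A (S(L, A) = ((5 - L) + A)*4 = (5 + A - L)*4 = 20 - 4*L + 4*A)
(-4 + S(6, 0))*(B(-4, 1)/12) = (-4 + (20 - 4*6 + 4*0))*((4 - 1*(-4))/12) = (-4 + (20 - 24 + 0))*((4 + 4)*(1/12)) = (-4 - 4)*(8*(1/12)) = -8*⅔ = -16/3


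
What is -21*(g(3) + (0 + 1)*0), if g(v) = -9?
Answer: 189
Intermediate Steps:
-21*(g(3) + (0 + 1)*0) = -21*(-9 + (0 + 1)*0) = -21*(-9 + 1*0) = -21*(-9 + 0) = -21*(-9) = 189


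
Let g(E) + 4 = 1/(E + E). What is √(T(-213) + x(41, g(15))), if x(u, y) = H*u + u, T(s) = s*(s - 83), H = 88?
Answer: √66697 ≈ 258.26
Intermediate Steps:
T(s) = s*(-83 + s)
g(E) = -4 + 1/(2*E) (g(E) = -4 + 1/(E + E) = -4 + 1/(2*E))
x(u, y) = 89*u (x(u, y) = 88*u + u = 89*u)
√(T(-213) + x(41, g(15))) = √(-213*(-83 - 213) + 89*41) = √(-213*(-296) + 3649) = √(63048 + 3649) = √66697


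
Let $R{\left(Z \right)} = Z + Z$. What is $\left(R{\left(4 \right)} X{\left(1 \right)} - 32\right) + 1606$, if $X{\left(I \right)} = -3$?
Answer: $1550$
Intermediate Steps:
$R{\left(Z \right)} = 2 Z$
$\left(R{\left(4 \right)} X{\left(1 \right)} - 32\right) + 1606 = \left(2 \cdot 4 \left(-3\right) - 32\right) + 1606 = \left(8 \left(-3\right) - 32\right) + 1606 = \left(-24 - 32\right) + 1606 = -56 + 1606 = 1550$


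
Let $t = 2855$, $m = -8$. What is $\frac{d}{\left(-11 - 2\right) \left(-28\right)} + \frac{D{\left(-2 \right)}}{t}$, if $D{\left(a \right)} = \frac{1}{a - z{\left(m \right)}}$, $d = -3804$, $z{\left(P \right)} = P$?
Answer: $- \frac{16290539}{1558830} \approx -10.45$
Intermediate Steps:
$D{\left(a \right)} = \frac{1}{8 + a}$ ($D{\left(a \right)} = \frac{1}{a - -8} = \frac{1}{a + 8} = \frac{1}{8 + a}$)
$\frac{d}{\left(-11 - 2\right) \left(-28\right)} + \frac{D{\left(-2 \right)}}{t} = - \frac{3804}{\left(-11 - 2\right) \left(-28\right)} + \frac{1}{\left(8 - 2\right) 2855} = - \frac{3804}{\left(-13\right) \left(-28\right)} + \frac{1}{6} \cdot \frac{1}{2855} = - \frac{3804}{364} + \frac{1}{6} \cdot \frac{1}{2855} = \left(-3804\right) \frac{1}{364} + \frac{1}{17130} = - \frac{951}{91} + \frac{1}{17130} = - \frac{16290539}{1558830}$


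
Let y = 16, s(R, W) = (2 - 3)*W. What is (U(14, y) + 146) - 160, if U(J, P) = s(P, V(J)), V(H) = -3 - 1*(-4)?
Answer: -15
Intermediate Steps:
V(H) = 1 (V(H) = -3 + 4 = 1)
s(R, W) = -W
U(J, P) = -1 (U(J, P) = -1*1 = -1)
(U(14, y) + 146) - 160 = (-1 + 146) - 160 = 145 - 160 = -15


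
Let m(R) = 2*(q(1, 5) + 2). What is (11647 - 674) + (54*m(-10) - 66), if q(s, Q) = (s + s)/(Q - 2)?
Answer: 11195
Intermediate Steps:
q(s, Q) = 2*s/(-2 + Q) (q(s, Q) = (2*s)/(-2 + Q) = 2*s/(-2 + Q))
m(R) = 16/3 (m(R) = 2*(2*1/(-2 + 5) + 2) = 2*(2*1/3 + 2) = 2*(2*1*(⅓) + 2) = 2*(⅔ + 2) = 2*(8/3) = 16/3)
(11647 - 674) + (54*m(-10) - 66) = (11647 - 674) + (54*(16/3) - 66) = 10973 + (288 - 66) = 10973 + 222 = 11195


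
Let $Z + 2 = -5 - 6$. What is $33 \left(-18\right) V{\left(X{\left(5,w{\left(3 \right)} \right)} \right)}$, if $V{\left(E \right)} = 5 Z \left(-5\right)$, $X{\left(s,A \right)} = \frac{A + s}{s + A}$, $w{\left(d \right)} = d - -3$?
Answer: $-193050$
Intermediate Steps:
$Z = -13$ ($Z = -2 - 11 = -13$)
$w{\left(d \right)} = 3 + d$ ($w{\left(d \right)} = d + 3 = 3 + d$)
$X{\left(s,A \right)} = 1$ ($X{\left(s,A \right)} = \frac{A + s}{A + s} = 1$)
$V{\left(E \right)} = 325$ ($V{\left(E \right)} = 5 \left(-13\right) \left(-5\right) = \left(-65\right) \left(-5\right) = 325$)
$33 \left(-18\right) V{\left(X{\left(5,w{\left(3 \right)} \right)} \right)} = 33 \left(-18\right) 325 = \left(-594\right) 325 = -193050$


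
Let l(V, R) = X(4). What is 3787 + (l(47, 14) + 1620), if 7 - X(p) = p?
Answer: 5410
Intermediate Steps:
X(p) = 7 - p
l(V, R) = 3 (l(V, R) = 7 - 1*4 = 7 - 4 = 3)
3787 + (l(47, 14) + 1620) = 3787 + (3 + 1620) = 3787 + 1623 = 5410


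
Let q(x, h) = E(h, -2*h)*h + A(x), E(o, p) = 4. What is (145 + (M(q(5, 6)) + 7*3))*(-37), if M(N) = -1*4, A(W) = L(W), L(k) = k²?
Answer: -5994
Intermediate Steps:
A(W) = W²
q(x, h) = x² + 4*h (q(x, h) = 4*h + x² = x² + 4*h)
M(N) = -4
(145 + (M(q(5, 6)) + 7*3))*(-37) = (145 + (-4 + 7*3))*(-37) = (145 + (-4 + 21))*(-37) = (145 + 17)*(-37) = 162*(-37) = -5994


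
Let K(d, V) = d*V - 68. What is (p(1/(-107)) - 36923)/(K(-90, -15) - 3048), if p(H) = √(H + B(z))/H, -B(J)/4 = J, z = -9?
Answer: 36923/1766 + √412057/1766 ≈ 21.271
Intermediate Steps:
B(J) = -4*J
K(d, V) = -68 + V*d (K(d, V) = V*d - 68 = -68 + V*d)
p(H) = √(36 + H)/H (p(H) = √(H - 4*(-9))/H = √(H + 36)/H = √(36 + H)/H)
(p(1/(-107)) - 36923)/(K(-90, -15) - 3048) = (√(36 + 1/(-107))/(1/(-107)) - 36923)/((-68 - 15*(-90)) - 3048) = (√(36 - 1/107)/(-1/107) - 36923)/((-68 + 1350) - 3048) = (-√412057 - 36923)/(1282 - 3048) = (-√412057 - 36923)/(-1766) = (-√412057 - 36923)*(-1/1766) = (-36923 - √412057)*(-1/1766) = 36923/1766 + √412057/1766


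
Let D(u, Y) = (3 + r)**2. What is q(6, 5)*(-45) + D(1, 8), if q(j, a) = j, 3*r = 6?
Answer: -245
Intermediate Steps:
r = 2 (r = (1/3)*6 = 2)
D(u, Y) = 25 (D(u, Y) = (3 + 2)**2 = 5**2 = 25)
q(6, 5)*(-45) + D(1, 8) = 6*(-45) + 25 = -270 + 25 = -245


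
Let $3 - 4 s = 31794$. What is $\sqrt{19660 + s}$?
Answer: $\frac{\sqrt{46849}}{2} \approx 108.22$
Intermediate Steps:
$s = - \frac{31791}{4}$ ($s = \frac{3}{4} - \frac{15897}{2} = - \frac{31791}{4} \approx -7947.8$)
$\sqrt{19660 + s} = \sqrt{19660 - \frac{31791}{4}} = \sqrt{\frac{46849}{4}} = \frac{\sqrt{46849}}{2}$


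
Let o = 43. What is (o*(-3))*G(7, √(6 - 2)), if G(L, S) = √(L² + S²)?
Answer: -129*√53 ≈ -939.13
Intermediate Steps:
(o*(-3))*G(7, √(6 - 2)) = (43*(-3))*√(7² + (√(6 - 2))²) = -129*√(49 + (√4)²) = -129*√(49 + 2²) = -129*√(49 + 4) = -129*√53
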